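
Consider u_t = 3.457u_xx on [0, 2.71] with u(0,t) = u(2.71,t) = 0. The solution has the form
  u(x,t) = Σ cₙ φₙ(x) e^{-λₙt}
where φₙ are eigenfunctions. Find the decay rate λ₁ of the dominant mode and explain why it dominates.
Eigenvalues: λₙ = 3.457n²π²/2.71².
First three modes:
  n=1: λ₁ = 3.457π²/2.71² ≈ 4.646
  n=2: λ₂ = 13.828π²/2.71² ≈ 18.583 (4× faster decay)
  n=3: λ₃ = 31.113π²/2.71² ≈ 41.812 (9× faster decay)
As t → ∞, higher modes decay exponentially faster. The n=1 mode dominates: u ~ c₁ sin(πx/2.71) e^{-λ₁t}.
Decay rate: λ₁ = 3.457π²/2.71² ≈ 4.646.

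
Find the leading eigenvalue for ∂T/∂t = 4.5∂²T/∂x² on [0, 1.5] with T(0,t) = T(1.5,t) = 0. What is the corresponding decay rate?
Eigenvalues: λₙ = 4.5n²π²/1.5².
First three modes:
  n=1: λ₁ = 4.5π²/1.5² ≈ 19.739
  n=2: λ₂ = 18π²/1.5² ≈ 78.957 (4× faster decay)
  n=3: λ₃ = 40.5π²/1.5² ≈ 177.653 (9× faster decay)
As t → ∞, higher modes decay exponentially faster. The n=1 mode dominates: T ~ c₁ sin(πx/1.5) e^{-λ₁t}.
Decay rate: λ₁ = 4.5π²/1.5² ≈ 19.739.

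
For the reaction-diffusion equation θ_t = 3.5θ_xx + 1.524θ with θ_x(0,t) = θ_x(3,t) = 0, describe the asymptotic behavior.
θ grows unboundedly. With Neumann BCs the constant mode has diffusion eigenvalue 0, so any r > 0 makes it grow like e^(1.524t); solution grows exponentially.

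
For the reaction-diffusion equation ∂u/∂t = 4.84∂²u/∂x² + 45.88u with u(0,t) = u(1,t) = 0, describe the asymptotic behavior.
u → 0. Diffusion dominates reaction (r=45.88 < κπ²/L²≈47.77); solution decays.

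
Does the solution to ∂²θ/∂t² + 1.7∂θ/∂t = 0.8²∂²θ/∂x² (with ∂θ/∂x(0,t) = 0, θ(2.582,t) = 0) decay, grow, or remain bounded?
θ → 0. Damping (γ=1.7) dissipates energy; oscillations decay exponentially.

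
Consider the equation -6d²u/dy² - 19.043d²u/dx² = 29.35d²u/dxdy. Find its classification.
Rewriting in standard form: -19.043d²u/dx² - 29.35d²u/dxdy - 6d²u/dy² = 0. Hyperbolic. (A = -19.043, B = -29.35, C = -6 gives B² - 4AC = 404.3905.)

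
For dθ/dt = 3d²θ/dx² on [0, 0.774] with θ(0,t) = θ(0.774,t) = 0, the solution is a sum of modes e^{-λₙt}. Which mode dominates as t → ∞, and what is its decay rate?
Eigenvalues: λₙ = 3n²π²/0.774².
First three modes:
  n=1: λ₁ = 3π²/0.774² ≈ 49.424
  n=2: λ₂ = 12π²/0.774² ≈ 197.697 (4× faster decay)
  n=3: λ₃ = 27π²/0.774² ≈ 444.817 (9× faster decay)
As t → ∞, higher modes decay exponentially faster. The n=1 mode dominates: θ ~ c₁ sin(πx/0.774) e^{-λ₁t}.
Decay rate: λ₁ = 3π²/0.774² ≈ 49.424.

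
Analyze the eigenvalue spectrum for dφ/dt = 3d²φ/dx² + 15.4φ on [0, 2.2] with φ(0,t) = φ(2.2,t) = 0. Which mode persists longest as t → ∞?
Eigenvalues: λₙ = 3n²π²/2.2² - 15.4.
First three modes:
  n=1: λ₁ = 3π²/2.2² - 15.4 ≈ -9.282
  n=2: λ₂ = 12π²/2.2² - 15.4 ≈ 9.07
  n=3: λ₃ = 27π²/2.2² - 15.4 ≈ 39.658
Since 3π²/2.2² ≈ 6.118 < 15.4, λ₁ < 0.
The n=1 mode grows fastest (−λₙ is largest for n=1) → dominates.
Asymptotic: φ ~ c₁ sin(πx/2.2) e^{9.282t} (exponential growth at rate −λ₁ ≈ 9.282).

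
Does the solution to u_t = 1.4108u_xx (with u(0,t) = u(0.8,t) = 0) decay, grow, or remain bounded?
u → 0. Heat diffuses out through both boundaries.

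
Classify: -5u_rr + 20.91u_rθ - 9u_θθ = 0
Hyperbolic (discriminant = 257.2281).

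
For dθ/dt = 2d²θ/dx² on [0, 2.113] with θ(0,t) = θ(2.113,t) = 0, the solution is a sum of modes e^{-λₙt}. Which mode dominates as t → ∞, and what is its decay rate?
Eigenvalues: λₙ = 2n²π²/2.113².
First three modes:
  n=1: λ₁ = 2π²/2.113² ≈ 4.421
  n=2: λ₂ = 8π²/2.113² ≈ 17.684 (4× faster decay)
  n=3: λ₃ = 18π²/2.113² ≈ 39.79 (9× faster decay)
As t → ∞, higher modes decay exponentially faster. The n=1 mode dominates: θ ~ c₁ sin(πx/2.113) e^{-λ₁t}.
Decay rate: λ₁ = 2π²/2.113² ≈ 4.421.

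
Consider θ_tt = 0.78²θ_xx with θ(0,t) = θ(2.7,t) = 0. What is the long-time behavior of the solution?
As t → ∞, θ oscillates (no decay). Energy is conserved; the solution oscillates indefinitely as standing waves.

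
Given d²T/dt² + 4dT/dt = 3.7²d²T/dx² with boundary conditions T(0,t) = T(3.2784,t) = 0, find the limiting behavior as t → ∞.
T → 0. Damping (γ=4) dissipates energy; oscillations decay exponentially.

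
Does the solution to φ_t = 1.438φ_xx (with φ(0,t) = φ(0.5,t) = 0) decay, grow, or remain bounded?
φ → 0. Heat diffuses out through both boundaries.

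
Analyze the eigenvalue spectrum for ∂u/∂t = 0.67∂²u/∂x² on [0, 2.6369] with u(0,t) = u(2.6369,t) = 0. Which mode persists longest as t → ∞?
Eigenvalues: λₙ = 0.67n²π²/2.6369².
First three modes:
  n=1: λ₁ = 0.67π²/2.6369² ≈ 0.951
  n=2: λ₂ = 2.68π²/2.6369² ≈ 3.804 (4× faster decay)
  n=3: λ₃ = 6.03π²/2.6369² ≈ 8.559 (9× faster decay)
As t → ∞, higher modes decay exponentially faster. The n=1 mode dominates: u ~ c₁ sin(πx/2.6369) e^{-λ₁t}.
Decay rate: λ₁ = 0.67π²/2.6369² ≈ 0.951.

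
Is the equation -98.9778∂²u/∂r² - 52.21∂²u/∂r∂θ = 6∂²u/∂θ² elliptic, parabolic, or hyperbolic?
Rewriting in standard form: -98.9778∂²u/∂r² - 52.21∂²u/∂r∂θ - 6∂²u/∂θ² = 0. Computing B² - 4AC with A = -98.9778, B = -52.21, C = -6: discriminant = 350.4169 (positive). Answer: hyperbolic.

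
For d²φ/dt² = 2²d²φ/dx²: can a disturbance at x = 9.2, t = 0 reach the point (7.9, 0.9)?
Yes. The domain of dependence is [6.1, 9.7], and 9.2 ∈ [6.1, 9.7].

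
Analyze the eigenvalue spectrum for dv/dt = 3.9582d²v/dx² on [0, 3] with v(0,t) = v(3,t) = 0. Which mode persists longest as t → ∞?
Eigenvalues: λₙ = 3.9582n²π²/3².
First three modes:
  n=1: λ₁ = 3.9582π²/3² ≈ 4.341
  n=2: λ₂ = 15.8328π²/3² ≈ 17.363 (4× faster decay)
  n=3: λ₃ = 35.6238π²/3² ≈ 39.066 (9× faster decay)
As t → ∞, higher modes decay exponentially faster. The n=1 mode dominates: v ~ c₁ sin(πx/3) e^{-λ₁t}.
Decay rate: λ₁ = 3.9582π²/3² ≈ 4.341.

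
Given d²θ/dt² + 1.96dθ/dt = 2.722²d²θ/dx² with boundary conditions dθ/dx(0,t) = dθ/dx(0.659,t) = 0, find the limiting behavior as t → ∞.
θ → constant (steady state). Damping (γ=1.96) dissipates the nonconstant modes; with Neumann BCs the spatial average obeys M''+γM'=0 and tends to a finite limit.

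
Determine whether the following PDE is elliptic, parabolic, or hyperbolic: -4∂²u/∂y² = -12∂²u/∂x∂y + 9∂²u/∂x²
Rewriting in standard form: -9∂²u/∂x² + 12∂²u/∂x∂y - 4∂²u/∂y² = 0. Coefficients: A = -9, B = 12, C = -4. B² - 4AC = 0, which is zero, so the equation is parabolic.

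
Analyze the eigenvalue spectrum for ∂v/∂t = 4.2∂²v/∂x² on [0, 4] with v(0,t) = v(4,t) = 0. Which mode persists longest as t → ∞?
Eigenvalues: λₙ = 4.2n²π²/4².
First three modes:
  n=1: λ₁ = 4.2π²/4² ≈ 2.591
  n=2: λ₂ = 16.8π²/4² ≈ 10.363 (4× faster decay)
  n=3: λ₃ = 37.8π²/4² ≈ 23.317 (9× faster decay)
As t → ∞, higher modes decay exponentially faster. The n=1 mode dominates: v ~ c₁ sin(πx/4) e^{-λ₁t}.
Decay rate: λ₁ = 4.2π²/4² ≈ 2.591.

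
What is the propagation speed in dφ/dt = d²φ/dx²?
Infinite. The heat equation is parabolic, not hyperbolic, so disturbances propagate instantly.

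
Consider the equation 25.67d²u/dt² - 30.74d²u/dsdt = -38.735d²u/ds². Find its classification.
Rewriting in standard form: 38.735d²u/ds² - 30.74d²u/dsdt + 25.67d²u/dt² = 0. Elliptic. (A = 38.735, B = -30.74, C = 25.67 gives B² - 4AC = -3032.3622.)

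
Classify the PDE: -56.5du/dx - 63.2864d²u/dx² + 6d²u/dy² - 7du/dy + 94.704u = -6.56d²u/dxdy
Rewriting in standard form: -63.2864d²u/dx² + 6.56d²u/dxdy + 6d²u/dy² - 56.5du/dx - 7du/dy + 94.704u = 0. A = -63.2864, B = 6.56, C = 6. Discriminant B² - 4AC = 1561.9072. Since 1561.9072 > 0, hyperbolic.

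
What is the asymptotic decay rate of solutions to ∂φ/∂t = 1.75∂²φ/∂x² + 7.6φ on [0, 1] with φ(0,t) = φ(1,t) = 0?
Eigenvalues: λₙ = 1.75n²π²/1² - 7.6.
First three modes:
  n=1: λ₁ = 1.75π² - 7.6 ≈ 9.672
  n=2: λ₂ = 7π² - 7.6 ≈ 61.487
  n=3: λ₃ = 15.75π² - 7.6 ≈ 147.846
Since 1.75π² ≈ 17.272 > 7.6, all λₙ > 0.
The n=1 mode decays slowest → dominates as t → ∞.
Asymptotic: φ ~ c₁ sin(πx/1) e^{-λ₁t} with decay rate λ₁ ≈ 9.672.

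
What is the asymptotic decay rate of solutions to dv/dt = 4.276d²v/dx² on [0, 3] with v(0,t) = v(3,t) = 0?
Eigenvalues: λₙ = 4.276n²π²/3².
First three modes:
  n=1: λ₁ = 4.276π²/3² ≈ 4.689
  n=2: λ₂ = 17.104π²/3² ≈ 18.757 (4× faster decay)
  n=3: λ₃ = 38.484π²/3² ≈ 42.202 (9× faster decay)
As t → ∞, higher modes decay exponentially faster. The n=1 mode dominates: v ~ c₁ sin(πx/3) e^{-λ₁t}.
Decay rate: λ₁ = 4.276π²/3² ≈ 4.689.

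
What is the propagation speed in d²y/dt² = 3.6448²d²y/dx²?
Speed = 3.6448. Information travels along characteristics x = x₀ ± 3.6448t.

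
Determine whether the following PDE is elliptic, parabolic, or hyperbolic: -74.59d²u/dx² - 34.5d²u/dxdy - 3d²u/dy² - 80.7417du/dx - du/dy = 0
Coefficients: A = -74.59, B = -34.5, C = -3. B² - 4AC = 295.17, which is positive, so the equation is hyperbolic.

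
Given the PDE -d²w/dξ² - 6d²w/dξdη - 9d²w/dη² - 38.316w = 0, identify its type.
The second-order coefficients are A = -1, B = -6, C = -9. Since B² - 4AC = 0 = 0, this is a parabolic PDE.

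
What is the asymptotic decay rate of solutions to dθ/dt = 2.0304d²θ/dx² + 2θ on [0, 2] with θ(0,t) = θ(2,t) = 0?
Eigenvalues: λₙ = 2.0304n²π²/2² - 2.
First three modes:
  n=1: λ₁ = 2.0304π²/2² - 2 ≈ 3.01
  n=2: λ₂ = 8.1216π²/2² - 2 ≈ 18.039
  n=3: λ₃ = 18.2736π²/2² - 2 ≈ 43.088
Since 2.0304π²/2² ≈ 5.01 > 2, all λₙ > 0.
The n=1 mode decays slowest → dominates as t → ∞.
Asymptotic: θ ~ c₁ sin(πx/2) e^{-λ₁t} with decay rate λ₁ ≈ 3.01.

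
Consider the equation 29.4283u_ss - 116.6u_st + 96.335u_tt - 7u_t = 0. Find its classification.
Hyperbolic. (A = 29.4283, B = -116.6, C = 96.335 gives B² - 4AC = 2255.658878.)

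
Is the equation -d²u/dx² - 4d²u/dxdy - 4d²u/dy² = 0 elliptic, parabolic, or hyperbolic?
Computing B² - 4AC with A = -1, B = -4, C = -4: discriminant = 0 (zero). Answer: parabolic.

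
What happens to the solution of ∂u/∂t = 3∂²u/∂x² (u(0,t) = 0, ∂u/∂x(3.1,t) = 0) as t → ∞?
u → 0. Heat escapes through the Dirichlet boundary.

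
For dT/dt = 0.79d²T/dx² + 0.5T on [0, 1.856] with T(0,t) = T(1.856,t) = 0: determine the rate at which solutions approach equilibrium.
Eigenvalues: λₙ = 0.79n²π²/1.856² - 0.5.
First three modes:
  n=1: λ₁ = 0.79π²/1.856² - 0.5 ≈ 1.763
  n=2: λ₂ = 3.16π²/1.856² - 0.5 ≈ 8.554
  n=3: λ₃ = 7.11π²/1.856² - 0.5 ≈ 19.871
Since 0.79π²/1.856² ≈ 2.263 > 0.5, all λₙ > 0.
The n=1 mode decays slowest → dominates as t → ∞.
Asymptotic: T ~ c₁ sin(πx/1.856) e^{-λ₁t} with decay rate λ₁ ≈ 1.763.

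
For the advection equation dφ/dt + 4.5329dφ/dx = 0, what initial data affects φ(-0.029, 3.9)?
A single point: x = -17.70731. The characteristic through (-0.029, 3.9) is x - 4.5329t = const, so x = -0.029 - 4.5329·3.9 = -17.70731.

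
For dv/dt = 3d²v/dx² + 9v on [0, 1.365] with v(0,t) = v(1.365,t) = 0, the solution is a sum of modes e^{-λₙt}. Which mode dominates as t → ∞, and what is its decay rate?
Eigenvalues: λₙ = 3n²π²/1.365² - 9.
First three modes:
  n=1: λ₁ = 3π²/1.365² - 9 ≈ 6.891
  n=2: λ₂ = 12π²/1.365² - 9 ≈ 54.565
  n=3: λ₃ = 27π²/1.365² - 9 ≈ 134.02
Since 3π²/1.365² ≈ 15.891 > 9, all λₙ > 0.
The n=1 mode decays slowest → dominates as t → ∞.
Asymptotic: v ~ c₁ sin(πx/1.365) e^{-λ₁t} with decay rate λ₁ ≈ 6.891.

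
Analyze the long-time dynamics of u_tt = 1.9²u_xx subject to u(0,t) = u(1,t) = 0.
Long-time behavior: u oscillates (no decay). Energy is conserved; the solution oscillates indefinitely as standing waves.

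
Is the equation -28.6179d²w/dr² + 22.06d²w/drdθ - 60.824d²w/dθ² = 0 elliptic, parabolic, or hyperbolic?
Computing B² - 4AC with A = -28.6179, B = 22.06, C = -60.824: discriminant = -6475.9769984 (negative). Answer: elliptic.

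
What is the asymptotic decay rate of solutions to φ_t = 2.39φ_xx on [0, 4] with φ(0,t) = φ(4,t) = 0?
Eigenvalues: λₙ = 2.39n²π²/4².
First three modes:
  n=1: λ₁ = 2.39π²/4² ≈ 1.474
  n=2: λ₂ = 9.56π²/4² ≈ 5.897 (4× faster decay)
  n=3: λ₃ = 21.51π²/4² ≈ 13.268 (9× faster decay)
As t → ∞, higher modes decay exponentially faster. The n=1 mode dominates: φ ~ c₁ sin(πx/4) e^{-λ₁t}.
Decay rate: λ₁ = 2.39π²/4² ≈ 1.474.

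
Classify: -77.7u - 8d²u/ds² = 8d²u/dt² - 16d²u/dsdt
Rewriting in standard form: -8d²u/ds² + 16d²u/dsdt - 8d²u/dt² - 77.7u = 0. Parabolic (discriminant = 0).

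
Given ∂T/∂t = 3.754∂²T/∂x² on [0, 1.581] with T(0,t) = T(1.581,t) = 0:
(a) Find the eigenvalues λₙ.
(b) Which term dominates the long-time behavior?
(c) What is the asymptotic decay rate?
Eigenvalues: λₙ = 3.754n²π²/1.581².
First three modes:
  n=1: λ₁ = 3.754π²/1.581² ≈ 14.823
  n=2: λ₂ = 15.016π²/1.581² ≈ 59.291 (4× faster decay)
  n=3: λ₃ = 33.786π²/1.581² ≈ 133.405 (9× faster decay)
As t → ∞, higher modes decay exponentially faster. The n=1 mode dominates: T ~ c₁ sin(πx/1.581) e^{-λ₁t}.
Decay rate: λ₁ = 3.754π²/1.581² ≈ 14.823.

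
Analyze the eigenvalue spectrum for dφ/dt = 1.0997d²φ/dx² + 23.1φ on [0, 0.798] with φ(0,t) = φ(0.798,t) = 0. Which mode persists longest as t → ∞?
Eigenvalues: λₙ = 1.0997n²π²/0.798² - 23.1.
First three modes:
  n=1: λ₁ = 1.0997π²/0.798² - 23.1 ≈ -6.056
  n=2: λ₂ = 4.3988π²/0.798² - 23.1 ≈ 45.075
  n=3: λ₃ = 9.8973π²/0.798² - 23.1 ≈ 130.295
Since 1.0997π²/0.798² ≈ 17.044 < 23.1, λ₁ < 0.
The n=1 mode grows fastest (−λₙ is largest for n=1) → dominates.
Asymptotic: φ ~ c₁ sin(πx/0.798) e^{6.056t} (exponential growth at rate −λ₁ ≈ 6.056).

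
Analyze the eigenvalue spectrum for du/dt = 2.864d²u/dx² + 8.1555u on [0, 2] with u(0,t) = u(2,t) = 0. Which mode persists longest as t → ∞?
Eigenvalues: λₙ = 2.864n²π²/2² - 8.1555.
First three modes:
  n=1: λ₁ = 2.864π²/2² - 8.1555 ≈ -1.089
  n=2: λ₂ = 11.456π²/2² - 8.1555 ≈ 20.111
  n=3: λ₃ = 25.776π²/2² - 8.1555 ≈ 55.444
Since 2.864π²/2² ≈ 7.067 < 8.1555, λ₁ < 0.
The n=1 mode grows fastest (−λₙ is largest for n=1) → dominates.
Asymptotic: u ~ c₁ sin(πx/2) e^{1.089t} (exponential growth at rate −λ₁ ≈ 1.089).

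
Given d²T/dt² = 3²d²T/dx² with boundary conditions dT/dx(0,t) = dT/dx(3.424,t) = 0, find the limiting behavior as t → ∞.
T oscillates about a mean that drifts linearly in t (generically unbounded; no decay). There is no damping, so the nonconstant modes persist as standing waves (energy conserved, no decay). But with Neumann conditions at both ends the constant mode has eigenvalue 0: the spatial mean M(t) of T satisfies M'' = 0, so M(t) = M(0) + M'(0)·t. Unless the initial velocity has zero mean (∫T_t(x,0)dx = 0), the solution grows linearly in t (unbounded, though not exponentially); if it does have zero mean, the solution stays bounded and simply oscillates.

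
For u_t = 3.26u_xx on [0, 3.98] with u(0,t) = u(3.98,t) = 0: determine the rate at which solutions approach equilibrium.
Eigenvalues: λₙ = 3.26n²π²/3.98².
First three modes:
  n=1: λ₁ = 3.26π²/3.98² ≈ 2.031
  n=2: λ₂ = 13.04π²/3.98² ≈ 8.125 (4× faster decay)
  n=3: λ₃ = 29.34π²/3.98² ≈ 18.281 (9× faster decay)
As t → ∞, higher modes decay exponentially faster. The n=1 mode dominates: u ~ c₁ sin(πx/3.98) e^{-λ₁t}.
Decay rate: λ₁ = 3.26π²/3.98² ≈ 2.031.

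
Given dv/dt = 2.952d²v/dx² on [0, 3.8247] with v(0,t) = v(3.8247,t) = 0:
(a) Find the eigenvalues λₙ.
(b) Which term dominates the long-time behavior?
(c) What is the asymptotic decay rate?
Eigenvalues: λₙ = 2.952n²π²/3.8247².
First three modes:
  n=1: λ₁ = 2.952π²/3.8247² ≈ 1.992
  n=2: λ₂ = 11.808π²/3.8247² ≈ 7.967 (4× faster decay)
  n=3: λ₃ = 26.568π²/3.8247² ≈ 17.925 (9× faster decay)
As t → ∞, higher modes decay exponentially faster. The n=1 mode dominates: v ~ c₁ sin(πx/3.8247) e^{-λ₁t}.
Decay rate: λ₁ = 2.952π²/3.8247² ≈ 1.992.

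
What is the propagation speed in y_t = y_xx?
Infinite. The heat equation is parabolic, not hyperbolic, so disturbances propagate instantly.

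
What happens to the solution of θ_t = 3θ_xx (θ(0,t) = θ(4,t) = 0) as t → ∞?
θ → 0. Heat diffuses out through both boundaries.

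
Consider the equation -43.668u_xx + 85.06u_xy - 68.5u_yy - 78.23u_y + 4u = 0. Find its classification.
Elliptic. (A = -43.668, B = 85.06, C = -68.5 gives B² - 4AC = -4729.8284.)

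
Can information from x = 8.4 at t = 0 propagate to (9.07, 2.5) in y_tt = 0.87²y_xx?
Yes. The domain of dependence is [6.895, 11.245], and 8.4 ∈ [6.895, 11.245].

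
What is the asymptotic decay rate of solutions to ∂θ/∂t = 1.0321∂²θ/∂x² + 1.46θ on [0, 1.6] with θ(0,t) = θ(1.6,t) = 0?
Eigenvalues: λₙ = 1.0321n²π²/1.6² - 1.46.
First three modes:
  n=1: λ₁ = 1.0321π²/1.6² - 1.46 ≈ 2.519
  n=2: λ₂ = 4.1284π²/1.6² - 1.46 ≈ 14.456
  n=3: λ₃ = 9.2889π²/1.6² - 1.46 ≈ 34.352
Since 1.0321π²/1.6² ≈ 3.979 > 1.46, all λₙ > 0.
The n=1 mode decays slowest → dominates as t → ∞.
Asymptotic: θ ~ c₁ sin(πx/1.6) e^{-λ₁t} with decay rate λ₁ ≈ 2.519.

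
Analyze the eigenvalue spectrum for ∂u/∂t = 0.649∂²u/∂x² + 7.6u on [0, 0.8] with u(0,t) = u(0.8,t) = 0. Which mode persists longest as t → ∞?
Eigenvalues: λₙ = 0.649n²π²/0.8² - 7.6.
First three modes:
  n=1: λ₁ = 0.649π²/0.8² - 7.6 ≈ 2.408
  n=2: λ₂ = 2.596π²/0.8² - 7.6 ≈ 32.434
  n=3: λ₃ = 5.841π²/0.8² - 7.6 ≈ 82.476
Since 0.649π²/0.8² ≈ 10.008 > 7.6, all λₙ > 0.
The n=1 mode decays slowest → dominates as t → ∞.
Asymptotic: u ~ c₁ sin(πx/0.8) e^{-λ₁t} with decay rate λ₁ ≈ 2.408.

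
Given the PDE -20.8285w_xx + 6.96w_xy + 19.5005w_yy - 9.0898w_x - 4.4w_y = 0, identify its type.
The second-order coefficients are A = -20.8285, B = 6.96, C = 19.5005. Since B² - 4AC = 1673.106257 > 0, this is a hyperbolic PDE.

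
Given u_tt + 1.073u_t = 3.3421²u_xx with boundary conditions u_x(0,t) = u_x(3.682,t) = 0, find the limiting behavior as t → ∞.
u → constant (steady state). Damping (γ=1.073) dissipates the nonconstant modes; with Neumann BCs the spatial average obeys M''+γM'=0 and tends to a finite limit.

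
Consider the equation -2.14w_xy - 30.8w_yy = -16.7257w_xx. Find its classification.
Rewriting in standard form: 16.7257w_xx - 2.14w_xy - 30.8w_yy = 0. Hyperbolic. (A = 16.7257, B = -2.14, C = -30.8 gives B² - 4AC = 2065.18584.)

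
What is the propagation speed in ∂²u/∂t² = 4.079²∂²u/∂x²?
Speed = 4.079. Information travels along characteristics x = x₀ ± 4.079t.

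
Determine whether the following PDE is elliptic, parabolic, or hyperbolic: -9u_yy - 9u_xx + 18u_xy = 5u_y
Rewriting in standard form: -9u_xx + 18u_xy - 9u_yy - 5u_y = 0. Coefficients: A = -9, B = 18, C = -9. B² - 4AC = 0, which is zero, so the equation is parabolic.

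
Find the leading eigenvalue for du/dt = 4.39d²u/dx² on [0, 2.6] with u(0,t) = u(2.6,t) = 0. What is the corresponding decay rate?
Eigenvalues: λₙ = 4.39n²π²/2.6².
First three modes:
  n=1: λ₁ = 4.39π²/2.6² ≈ 6.409
  n=2: λ₂ = 17.56π²/2.6² ≈ 25.638 (4× faster decay)
  n=3: λ₃ = 39.51π²/2.6² ≈ 57.685 (9× faster decay)
As t → ∞, higher modes decay exponentially faster. The n=1 mode dominates: u ~ c₁ sin(πx/2.6) e^{-λ₁t}.
Decay rate: λ₁ = 4.39π²/2.6² ≈ 6.409.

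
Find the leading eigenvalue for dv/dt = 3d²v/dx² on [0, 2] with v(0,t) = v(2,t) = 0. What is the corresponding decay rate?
Eigenvalues: λₙ = 3n²π²/2².
First three modes:
  n=1: λ₁ = 3π²/2² ≈ 7.402
  n=2: λ₂ = 12π²/2² ≈ 29.609 (4× faster decay)
  n=3: λ₃ = 27π²/2² ≈ 66.62 (9× faster decay)
As t → ∞, higher modes decay exponentially faster. The n=1 mode dominates: v ~ c₁ sin(πx/2) e^{-λ₁t}.
Decay rate: λ₁ = 3π²/2² ≈ 7.402.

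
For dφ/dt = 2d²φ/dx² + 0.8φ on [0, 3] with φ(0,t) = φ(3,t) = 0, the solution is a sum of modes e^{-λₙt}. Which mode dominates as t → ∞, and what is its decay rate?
Eigenvalues: λₙ = 2n²π²/3² - 0.8.
First three modes:
  n=1: λ₁ = 2π²/3² - 0.8 ≈ 1.393
  n=2: λ₂ = 8π²/3² - 0.8 ≈ 7.973
  n=3: λ₃ = 18π²/3² - 0.8 ≈ 18.939
Since 2π²/3² ≈ 2.193 > 0.8, all λₙ > 0.
The n=1 mode decays slowest → dominates as t → ∞.
Asymptotic: φ ~ c₁ sin(πx/3) e^{-λ₁t} with decay rate λ₁ ≈ 1.393.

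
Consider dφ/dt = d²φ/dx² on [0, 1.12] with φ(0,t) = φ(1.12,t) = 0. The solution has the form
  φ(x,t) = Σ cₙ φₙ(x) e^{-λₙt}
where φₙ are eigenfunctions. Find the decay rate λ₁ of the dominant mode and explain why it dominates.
Eigenvalues: λₙ = n²π²/1.12².
First three modes:
  n=1: λ₁ = π²/1.12² ≈ 7.868
  n=2: λ₂ = 4π²/1.12² ≈ 31.472 (4× faster decay)
  n=3: λ₃ = 9π²/1.12² ≈ 70.812 (9× faster decay)
As t → ∞, higher modes decay exponentially faster. The n=1 mode dominates: φ ~ c₁ sin(πx/1.12) e^{-λ₁t}.
Decay rate: λ₁ = π²/1.12² ≈ 7.868.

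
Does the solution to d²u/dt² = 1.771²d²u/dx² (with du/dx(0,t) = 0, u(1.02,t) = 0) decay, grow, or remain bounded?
u oscillates (no decay). Energy is conserved; the solution oscillates indefinitely as standing waves.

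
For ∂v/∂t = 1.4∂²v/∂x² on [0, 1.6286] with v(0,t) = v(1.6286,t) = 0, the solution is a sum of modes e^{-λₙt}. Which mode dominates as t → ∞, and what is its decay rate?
Eigenvalues: λₙ = 1.4n²π²/1.6286².
First three modes:
  n=1: λ₁ = 1.4π²/1.6286² ≈ 5.21
  n=2: λ₂ = 5.6π²/1.6286² ≈ 20.838 (4× faster decay)
  n=3: λ₃ = 12.6π²/1.6286² ≈ 46.886 (9× faster decay)
As t → ∞, higher modes decay exponentially faster. The n=1 mode dominates: v ~ c₁ sin(πx/1.6286) e^{-λ₁t}.
Decay rate: λ₁ = 1.4π²/1.6286² ≈ 5.21.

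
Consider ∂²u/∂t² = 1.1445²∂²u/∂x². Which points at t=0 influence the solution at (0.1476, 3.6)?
Domain of dependence: [-3.9726, 4.2678]. Signals travel at speed 1.1445, so data within |x - 0.1476| ≤ 1.1445·3.6 = 4.1202 can reach the point.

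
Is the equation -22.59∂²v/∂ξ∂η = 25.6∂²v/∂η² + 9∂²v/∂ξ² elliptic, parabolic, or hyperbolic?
Rewriting in standard form: -9∂²v/∂ξ² - 22.59∂²v/∂ξ∂η - 25.6∂²v/∂η² = 0. Computing B² - 4AC with A = -9, B = -22.59, C = -25.6: discriminant = -411.2919 (negative). Answer: elliptic.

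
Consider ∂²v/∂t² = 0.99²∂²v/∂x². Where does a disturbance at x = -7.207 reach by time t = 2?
Domain of influence: [-9.187, -5.227]. Data at x = -7.207 spreads outward at speed 0.99.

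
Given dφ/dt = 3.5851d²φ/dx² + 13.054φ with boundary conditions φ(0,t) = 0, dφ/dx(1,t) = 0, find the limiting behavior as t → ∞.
φ grows unboundedly. Reaction dominates diffusion (r=13.054 > κπ²/(4L²)≈8.85); solution grows exponentially.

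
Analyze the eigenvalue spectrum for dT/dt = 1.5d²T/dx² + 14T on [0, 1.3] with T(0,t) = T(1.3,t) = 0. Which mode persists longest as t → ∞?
Eigenvalues: λₙ = 1.5n²π²/1.3² - 14.
First three modes:
  n=1: λ₁ = 1.5π²/1.3² - 14 ≈ -5.24
  n=2: λ₂ = 6π²/1.3² - 14 ≈ 21.04
  n=3: λ₃ = 13.5π²/1.3² - 14 ≈ 64.84
Since 1.5π²/1.3² ≈ 8.76 < 14, λ₁ < 0.
The n=1 mode grows fastest (−λₙ is largest for n=1) → dominates.
Asymptotic: T ~ c₁ sin(πx/1.3) e^{5.24t} (exponential growth at rate −λ₁ ≈ 5.24).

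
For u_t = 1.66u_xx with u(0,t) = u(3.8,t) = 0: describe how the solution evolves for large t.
u → 0. Heat diffuses out through both boundaries.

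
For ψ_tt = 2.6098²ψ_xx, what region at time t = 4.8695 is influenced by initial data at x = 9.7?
Domain of influence: [-3.0084211, 22.4084211]. Data at x = 9.7 spreads outward at speed 2.6098.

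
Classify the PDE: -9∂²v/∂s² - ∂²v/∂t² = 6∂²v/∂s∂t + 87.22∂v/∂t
Rewriting in standard form: -9∂²v/∂s² - 6∂²v/∂s∂t - ∂²v/∂t² - 87.22∂v/∂t = 0. A = -9, B = -6, C = -1. Discriminant B² - 4AC = 0. Since 0 = 0, parabolic.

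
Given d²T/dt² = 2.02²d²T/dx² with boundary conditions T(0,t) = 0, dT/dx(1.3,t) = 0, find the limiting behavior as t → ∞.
T oscillates (no decay). Energy is conserved; the solution oscillates indefinitely as standing waves.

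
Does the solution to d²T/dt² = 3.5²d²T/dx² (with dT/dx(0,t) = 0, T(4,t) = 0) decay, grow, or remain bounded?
T oscillates (no decay). Energy is conserved; the solution oscillates indefinitely as standing waves.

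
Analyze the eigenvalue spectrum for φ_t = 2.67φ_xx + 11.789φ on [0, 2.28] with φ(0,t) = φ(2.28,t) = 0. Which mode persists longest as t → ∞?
Eigenvalues: λₙ = 2.67n²π²/2.28² - 11.789.
First three modes:
  n=1: λ₁ = 2.67π²/2.28² - 11.789 ≈ -6.72
  n=2: λ₂ = 10.68π²/2.28² - 11.789 ≈ 8.488
  n=3: λ₃ = 24.03π²/2.28² - 11.789 ≈ 33.834
Since 2.67π²/2.28² ≈ 5.069 < 11.789, λ₁ < 0.
The n=1 mode grows fastest (−λₙ is largest for n=1) → dominates.
Asymptotic: φ ~ c₁ sin(πx/2.28) e^{6.72t} (exponential growth at rate −λ₁ ≈ 6.72).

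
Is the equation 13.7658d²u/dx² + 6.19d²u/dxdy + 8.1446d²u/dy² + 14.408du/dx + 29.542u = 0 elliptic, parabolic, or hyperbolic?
Computing B² - 4AC with A = 13.7658, B = 6.19, C = 8.1446: discriminant = -410.15163872 (negative). Answer: elliptic.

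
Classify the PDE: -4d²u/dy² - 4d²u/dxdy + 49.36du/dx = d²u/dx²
Rewriting in standard form: -d²u/dx² - 4d²u/dxdy - 4d²u/dy² + 49.36du/dx = 0. A = -1, B = -4, C = -4. Discriminant B² - 4AC = 0. Since 0 = 0, parabolic.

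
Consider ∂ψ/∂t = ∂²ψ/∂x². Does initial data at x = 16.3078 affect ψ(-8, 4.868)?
Yes, for any finite x. The heat equation has infinite propagation speed, so all initial data affects all points at any t > 0.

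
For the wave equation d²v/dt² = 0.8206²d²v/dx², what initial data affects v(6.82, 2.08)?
Domain of dependence: [5.113152, 8.526848]. Signals travel at speed 0.8206, so data within |x - 6.82| ≤ 0.8206·2.08 = 1.706848 can reach the point.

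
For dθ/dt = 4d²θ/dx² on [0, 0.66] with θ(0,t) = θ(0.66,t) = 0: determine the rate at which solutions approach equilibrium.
Eigenvalues: λₙ = 4n²π²/0.66².
First three modes:
  n=1: λ₁ = 4π²/0.66² ≈ 90.63
  n=2: λ₂ = 16π²/0.66² ≈ 362.52 (4× faster decay)
  n=3: λ₃ = 36π²/0.66² ≈ 815.67 (9× faster decay)
As t → ∞, higher modes decay exponentially faster. The n=1 mode dominates: θ ~ c₁ sin(πx/0.66) e^{-λ₁t}.
Decay rate: λ₁ = 4π²/0.66² ≈ 90.63.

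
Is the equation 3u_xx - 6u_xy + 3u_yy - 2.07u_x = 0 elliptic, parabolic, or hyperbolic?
Computing B² - 4AC with A = 3, B = -6, C = 3: discriminant = 0 (zero). Answer: parabolic.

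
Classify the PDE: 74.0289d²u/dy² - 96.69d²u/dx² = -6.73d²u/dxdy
Rewriting in standard form: -96.69d²u/dx² + 6.73d²u/dxdy + 74.0289d²u/dy² = 0. A = -96.69, B = 6.73, C = 74.0289. Discriminant B² - 4AC = 28676.710264. Since 28676.710264 > 0, hyperbolic.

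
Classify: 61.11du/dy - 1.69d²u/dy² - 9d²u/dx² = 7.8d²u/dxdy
Rewriting in standard form: -9d²u/dx² - 7.8d²u/dxdy - 1.69d²u/dy² + 61.11du/dy = 0. Parabolic (discriminant = 0).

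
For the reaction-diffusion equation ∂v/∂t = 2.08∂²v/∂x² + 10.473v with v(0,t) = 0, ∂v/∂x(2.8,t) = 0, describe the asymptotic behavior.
v grows unboundedly. Reaction dominates diffusion (r=10.473 > κπ²/(4L²)≈0.65); solution grows exponentially.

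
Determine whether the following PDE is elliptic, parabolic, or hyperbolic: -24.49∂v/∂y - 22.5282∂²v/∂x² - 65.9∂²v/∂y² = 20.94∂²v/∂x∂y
Rewriting in standard form: -22.5282∂²v/∂x² - 20.94∂²v/∂x∂y - 65.9∂²v/∂y² - 24.49∂v/∂y = 0. Coefficients: A = -22.5282, B = -20.94, C = -65.9. B² - 4AC = -5499.94992, which is negative, so the equation is elliptic.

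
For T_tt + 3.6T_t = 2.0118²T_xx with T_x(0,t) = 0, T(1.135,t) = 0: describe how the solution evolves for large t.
T → 0. Damping (γ=3.6) dissipates energy; oscillations decay exponentially.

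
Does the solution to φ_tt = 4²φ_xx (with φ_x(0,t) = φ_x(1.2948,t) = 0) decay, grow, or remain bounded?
φ oscillates about a mean that drifts linearly in t (generically unbounded; no decay). There is no damping, so the nonconstant modes persist as standing waves (energy conserved, no decay). But with Neumann conditions at both ends the constant mode has eigenvalue 0: the spatial mean M(t) of φ satisfies M'' = 0, so M(t) = M(0) + M'(0)·t. Unless the initial velocity has zero mean (∫φ_t(x,0)dx = 0), the solution grows linearly in t (unbounded, though not exponentially); if it does have zero mean, the solution stays bounded and simply oscillates.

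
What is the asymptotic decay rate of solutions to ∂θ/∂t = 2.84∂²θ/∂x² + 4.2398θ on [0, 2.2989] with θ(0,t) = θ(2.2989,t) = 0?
Eigenvalues: λₙ = 2.84n²π²/2.2989² - 4.2398.
First three modes:
  n=1: λ₁ = 2.84π²/2.2989² - 4.2398 ≈ 1.064
  n=2: λ₂ = 11.36π²/2.2989² - 4.2398 ≈ 16.975
  n=3: λ₃ = 25.56π²/2.2989² - 4.2398 ≈ 43.493
Since 2.84π²/2.2989² ≈ 5.304 > 4.2398, all λₙ > 0.
The n=1 mode decays slowest → dominates as t → ∞.
Asymptotic: θ ~ c₁ sin(πx/2.2989) e^{-λ₁t} with decay rate λ₁ ≈ 1.064.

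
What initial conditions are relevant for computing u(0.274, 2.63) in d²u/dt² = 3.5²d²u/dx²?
Domain of dependence: [-8.931, 9.479]. Signals travel at speed 3.5, so data within |x - 0.274| ≤ 3.5·2.63 = 9.205 can reach the point.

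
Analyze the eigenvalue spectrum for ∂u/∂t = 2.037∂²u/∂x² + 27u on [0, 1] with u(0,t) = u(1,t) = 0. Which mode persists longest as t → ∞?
Eigenvalues: λₙ = 2.037n²π²/1² - 27.
First three modes:
  n=1: λ₁ = 2.037π² - 27 ≈ -6.896
  n=2: λ₂ = 8.148π² - 27 ≈ 53.418
  n=3: λ₃ = 18.333π² - 27 ≈ 153.939
Since 2.037π² ≈ 20.104 < 27, λ₁ < 0.
The n=1 mode grows fastest (−λₙ is largest for n=1) → dominates.
Asymptotic: u ~ c₁ sin(πx/1) e^{6.896t} (exponential growth at rate −λ₁ ≈ 6.896).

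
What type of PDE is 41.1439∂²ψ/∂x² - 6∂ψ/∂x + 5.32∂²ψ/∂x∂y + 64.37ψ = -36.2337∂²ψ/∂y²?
Rewriting in standard form: 41.1439∂²ψ/∂x² + 5.32∂²ψ/∂x∂y + 36.2337∂²ψ/∂y² - 6∂ψ/∂x + 64.37ψ = 0. With A = 41.1439, B = 5.32, C = 36.2337, the discriminant is -5934.88051772. This is an elliptic PDE.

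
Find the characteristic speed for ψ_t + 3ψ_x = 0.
Speed = 3. Information travels along x - 3t = const (rightward).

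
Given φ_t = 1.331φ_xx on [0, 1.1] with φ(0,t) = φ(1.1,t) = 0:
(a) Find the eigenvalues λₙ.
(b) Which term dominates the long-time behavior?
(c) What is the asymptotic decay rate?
Eigenvalues: λₙ = 1.331n²π²/1.1².
First three modes:
  n=1: λ₁ = 1.331π²/1.1² ≈ 10.857
  n=2: λ₂ = 5.324π²/1.1² ≈ 43.426 (4× faster decay)
  n=3: λ₃ = 11.979π²/1.1² ≈ 97.709 (9× faster decay)
As t → ∞, higher modes decay exponentially faster. The n=1 mode dominates: φ ~ c₁ sin(πx/1.1) e^{-λ₁t}.
Decay rate: λ₁ = 1.331π²/1.1² ≈ 10.857.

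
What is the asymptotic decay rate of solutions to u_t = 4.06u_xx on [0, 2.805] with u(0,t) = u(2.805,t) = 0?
Eigenvalues: λₙ = 4.06n²π²/2.805².
First three modes:
  n=1: λ₁ = 4.06π²/2.805² ≈ 5.093
  n=2: λ₂ = 16.24π²/2.805² ≈ 20.371 (4× faster decay)
  n=3: λ₃ = 36.54π²/2.805² ≈ 45.836 (9× faster decay)
As t → ∞, higher modes decay exponentially faster. The n=1 mode dominates: u ~ c₁ sin(πx/2.805) e^{-λ₁t}.
Decay rate: λ₁ = 4.06π²/2.805² ≈ 5.093.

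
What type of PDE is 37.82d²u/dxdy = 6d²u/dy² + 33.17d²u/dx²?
Rewriting in standard form: -33.17d²u/dx² + 37.82d²u/dxdy - 6d²u/dy² = 0. With A = -33.17, B = 37.82, C = -6, the discriminant is 634.2724. This is a hyperbolic PDE.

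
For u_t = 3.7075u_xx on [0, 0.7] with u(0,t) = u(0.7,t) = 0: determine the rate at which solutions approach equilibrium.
Eigenvalues: λₙ = 3.7075n²π²/0.7².
First three modes:
  n=1: λ₁ = 3.7075π²/0.7² ≈ 74.677
  n=2: λ₂ = 14.83π²/0.7² ≈ 298.707 (4× faster decay)
  n=3: λ₃ = 33.3675π²/0.7² ≈ 672.09 (9× faster decay)
As t → ∞, higher modes decay exponentially faster. The n=1 mode dominates: u ~ c₁ sin(πx/0.7) e^{-λ₁t}.
Decay rate: λ₁ = 3.7075π²/0.7² ≈ 74.677.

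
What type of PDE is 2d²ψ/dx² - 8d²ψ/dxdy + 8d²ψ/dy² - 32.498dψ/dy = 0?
With A = 2, B = -8, C = 8, the discriminant is 0. This is a parabolic PDE.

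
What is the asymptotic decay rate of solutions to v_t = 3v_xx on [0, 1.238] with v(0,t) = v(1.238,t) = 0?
Eigenvalues: λₙ = 3n²π²/1.238².
First three modes:
  n=1: λ₁ = 3π²/1.238² ≈ 19.319
  n=2: λ₂ = 12π²/1.238² ≈ 77.275 (4× faster decay)
  n=3: λ₃ = 27π²/1.238² ≈ 173.869 (9× faster decay)
As t → ∞, higher modes decay exponentially faster. The n=1 mode dominates: v ~ c₁ sin(πx/1.238) e^{-λ₁t}.
Decay rate: λ₁ = 3π²/1.238² ≈ 19.319.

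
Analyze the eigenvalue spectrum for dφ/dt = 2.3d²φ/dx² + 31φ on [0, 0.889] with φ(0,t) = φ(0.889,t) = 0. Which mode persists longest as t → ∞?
Eigenvalues: λₙ = 2.3n²π²/0.889² - 31.
First three modes:
  n=1: λ₁ = 2.3π²/0.889² - 31 ≈ -2.277
  n=2: λ₂ = 9.2π²/0.889² - 31 ≈ 83.89
  n=3: λ₃ = 20.7π²/0.889² - 31 ≈ 227.504
Since 2.3π²/0.889² ≈ 28.723 < 31, λ₁ < 0.
The n=1 mode grows fastest (−λₙ is largest for n=1) → dominates.
Asymptotic: φ ~ c₁ sin(πx/0.889) e^{2.277t} (exponential growth at rate −λ₁ ≈ 2.277).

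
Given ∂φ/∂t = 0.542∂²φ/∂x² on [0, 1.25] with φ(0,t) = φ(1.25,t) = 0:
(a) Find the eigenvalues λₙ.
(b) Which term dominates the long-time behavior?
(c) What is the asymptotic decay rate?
Eigenvalues: λₙ = 0.542n²π²/1.25².
First three modes:
  n=1: λ₁ = 0.542π²/1.25² ≈ 3.424
  n=2: λ₂ = 2.168π²/1.25² ≈ 13.694 (4× faster decay)
  n=3: λ₃ = 4.878π²/1.25² ≈ 30.812 (9× faster decay)
As t → ∞, higher modes decay exponentially faster. The n=1 mode dominates: φ ~ c₁ sin(πx/1.25) e^{-λ₁t}.
Decay rate: λ₁ = 0.542π²/1.25² ≈ 3.424.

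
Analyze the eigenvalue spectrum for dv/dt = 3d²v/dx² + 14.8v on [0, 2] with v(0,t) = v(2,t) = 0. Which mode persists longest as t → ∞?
Eigenvalues: λₙ = 3n²π²/2² - 14.8.
First three modes:
  n=1: λ₁ = 3π²/2² - 14.8 ≈ -7.398
  n=2: λ₂ = 12π²/2² - 14.8 ≈ 14.809
  n=3: λ₃ = 27π²/2² - 14.8 ≈ 51.82
Since 3π²/2² ≈ 7.402 < 14.8, λ₁ < 0.
The n=1 mode grows fastest (−λₙ is largest for n=1) → dominates.
Asymptotic: v ~ c₁ sin(πx/2) e^{7.398t} (exponential growth at rate −λ₁ ≈ 7.398).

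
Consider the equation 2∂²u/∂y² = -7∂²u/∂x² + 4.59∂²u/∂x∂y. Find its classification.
Rewriting in standard form: 7∂²u/∂x² - 4.59∂²u/∂x∂y + 2∂²u/∂y² = 0. Elliptic. (A = 7, B = -4.59, C = 2 gives B² - 4AC = -34.9319.)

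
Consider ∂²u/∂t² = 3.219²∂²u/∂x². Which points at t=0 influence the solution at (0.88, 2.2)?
Domain of dependence: [-6.2018, 7.9618]. Signals travel at speed 3.219, so data within |x - 0.88| ≤ 3.219·2.2 = 7.0818 can reach the point.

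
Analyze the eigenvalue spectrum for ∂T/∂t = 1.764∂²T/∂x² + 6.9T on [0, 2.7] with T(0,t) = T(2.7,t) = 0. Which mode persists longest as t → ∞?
Eigenvalues: λₙ = 1.764n²π²/2.7² - 6.9.
First three modes:
  n=1: λ₁ = 1.764π²/2.7² - 6.9 ≈ -4.512
  n=2: λ₂ = 7.056π²/2.7² - 6.9 ≈ 2.653
  n=3: λ₃ = 15.876π²/2.7² - 6.9 ≈ 14.594
Since 1.764π²/2.7² ≈ 2.388 < 6.9, λ₁ < 0.
The n=1 mode grows fastest (−λₙ is largest for n=1) → dominates.
Asymptotic: T ~ c₁ sin(πx/2.7) e^{4.512t} (exponential growth at rate −λ₁ ≈ 4.512).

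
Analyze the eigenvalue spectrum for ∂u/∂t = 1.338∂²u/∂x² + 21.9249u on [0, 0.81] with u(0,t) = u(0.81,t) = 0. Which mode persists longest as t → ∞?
Eigenvalues: λₙ = 1.338n²π²/0.81² - 21.9249.
First three modes:
  n=1: λ₁ = 1.338π²/0.81² - 21.9249 ≈ -1.798
  n=2: λ₂ = 5.352π²/0.81² - 21.9249 ≈ 58.584
  n=3: λ₃ = 12.042π²/0.81² - 21.9249 ≈ 159.221
Since 1.338π²/0.81² ≈ 20.127 < 21.9249, λ₁ < 0.
The n=1 mode grows fastest (−λₙ is largest for n=1) → dominates.
Asymptotic: u ~ c₁ sin(πx/0.81) e^{1.798t} (exponential growth at rate −λ₁ ≈ 1.798).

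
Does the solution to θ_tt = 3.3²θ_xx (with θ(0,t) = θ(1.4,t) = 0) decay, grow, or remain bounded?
θ oscillates (no decay). Energy is conserved; the solution oscillates indefinitely as standing waves.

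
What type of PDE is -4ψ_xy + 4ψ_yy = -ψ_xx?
Rewriting in standard form: ψ_xx - 4ψ_xy + 4ψ_yy = 0. With A = 1, B = -4, C = 4, the discriminant is 0. This is a parabolic PDE.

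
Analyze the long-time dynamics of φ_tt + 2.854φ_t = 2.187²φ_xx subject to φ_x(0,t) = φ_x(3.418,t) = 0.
Long-time behavior: φ → constant (steady state). Damping (γ=2.854) dissipates the nonconstant modes; with Neumann BCs the spatial average obeys M''+γM'=0 and tends to a finite limit.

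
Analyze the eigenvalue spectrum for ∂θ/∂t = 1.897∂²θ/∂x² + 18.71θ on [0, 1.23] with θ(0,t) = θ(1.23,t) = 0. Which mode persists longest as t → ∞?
Eigenvalues: λₙ = 1.897n²π²/1.23² - 18.71.
First three modes:
  n=1: λ₁ = 1.897π²/1.23² - 18.71 ≈ -6.335
  n=2: λ₂ = 7.588π²/1.23² - 18.71 ≈ 30.791
  n=3: λ₃ = 17.073π²/1.23² - 18.71 ≈ 92.668
Since 1.897π²/1.23² ≈ 12.375 < 18.71, λ₁ < 0.
The n=1 mode grows fastest (−λₙ is largest for n=1) → dominates.
Asymptotic: θ ~ c₁ sin(πx/1.23) e^{6.335t} (exponential growth at rate −λ₁ ≈ 6.335).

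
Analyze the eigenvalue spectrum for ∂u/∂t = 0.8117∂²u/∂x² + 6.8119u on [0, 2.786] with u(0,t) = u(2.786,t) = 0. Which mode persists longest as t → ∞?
Eigenvalues: λₙ = 0.8117n²π²/2.786² - 6.8119.
First three modes:
  n=1: λ₁ = 0.8117π²/2.786² - 6.8119 ≈ -5.78
  n=2: λ₂ = 3.2468π²/2.786² - 6.8119 ≈ -2.683
  n=3: λ₃ = 7.3053π²/2.786² - 6.8119 ≈ 2.477
Since 0.8117π²/2.786² ≈ 1.032 < 6.8119, λ₁ < 0.
The n=1 mode grows fastest (−λₙ is largest for n=1) → dominates.
Asymptotic: u ~ c₁ sin(πx/2.786) e^{5.78t} (exponential growth at rate −λ₁ ≈ 5.78).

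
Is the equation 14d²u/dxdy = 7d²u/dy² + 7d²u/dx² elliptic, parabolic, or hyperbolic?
Rewriting in standard form: -7d²u/dx² + 14d²u/dxdy - 7d²u/dy² = 0. Computing B² - 4AC with A = -7, B = 14, C = -7: discriminant = 0 (zero). Answer: parabolic.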